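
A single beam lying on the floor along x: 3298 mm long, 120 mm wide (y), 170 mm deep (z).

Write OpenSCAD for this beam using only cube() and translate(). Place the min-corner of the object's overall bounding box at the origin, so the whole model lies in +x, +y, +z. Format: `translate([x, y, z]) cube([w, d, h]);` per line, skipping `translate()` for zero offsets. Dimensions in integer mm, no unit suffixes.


cube([3298, 120, 170]);


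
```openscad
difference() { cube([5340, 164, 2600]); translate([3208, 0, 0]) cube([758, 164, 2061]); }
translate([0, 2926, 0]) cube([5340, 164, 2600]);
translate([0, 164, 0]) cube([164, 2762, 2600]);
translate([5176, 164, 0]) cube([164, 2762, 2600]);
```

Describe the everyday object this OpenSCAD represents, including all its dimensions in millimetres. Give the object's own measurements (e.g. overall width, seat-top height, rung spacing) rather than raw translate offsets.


A single room: four walls, each 2600 mm tall and 164 mm thick, enclosing an outside footprint 5340×3090 mm (x × y), no floor or roof. The front and back walls (−y and +y sides) run the full x-width; the side walls fit between their inner faces. A door opening 758 mm wide and 2061 mm tall is cut through the front wall from the floor up, its −x edge 3208 mm from the wall's −x end.


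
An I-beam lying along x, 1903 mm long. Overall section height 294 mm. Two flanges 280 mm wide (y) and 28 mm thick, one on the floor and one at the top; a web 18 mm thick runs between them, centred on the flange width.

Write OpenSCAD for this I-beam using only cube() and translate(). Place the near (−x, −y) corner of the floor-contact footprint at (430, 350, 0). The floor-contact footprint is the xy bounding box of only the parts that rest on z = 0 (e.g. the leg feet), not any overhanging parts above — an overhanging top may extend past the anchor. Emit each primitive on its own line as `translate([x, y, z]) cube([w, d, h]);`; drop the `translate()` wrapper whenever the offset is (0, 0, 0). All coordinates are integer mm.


translate([430, 350, 0]) cube([1903, 280, 28]);
translate([430, 481, 28]) cube([1903, 18, 238]);
translate([430, 350, 266]) cube([1903, 280, 28]);


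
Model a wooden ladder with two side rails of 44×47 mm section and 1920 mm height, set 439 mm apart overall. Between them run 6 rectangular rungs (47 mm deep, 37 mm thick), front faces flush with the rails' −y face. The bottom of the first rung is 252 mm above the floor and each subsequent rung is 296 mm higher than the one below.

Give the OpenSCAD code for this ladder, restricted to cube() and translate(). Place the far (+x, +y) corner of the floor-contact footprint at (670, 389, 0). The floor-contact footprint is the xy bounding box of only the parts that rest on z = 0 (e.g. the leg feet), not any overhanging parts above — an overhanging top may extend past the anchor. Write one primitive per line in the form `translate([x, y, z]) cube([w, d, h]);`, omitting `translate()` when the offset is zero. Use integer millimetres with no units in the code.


translate([231, 342, 0]) cube([44, 47, 1920]);
translate([626, 342, 0]) cube([44, 47, 1920]);
translate([275, 342, 252]) cube([351, 47, 37]);
translate([275, 342, 548]) cube([351, 47, 37]);
translate([275, 342, 844]) cube([351, 47, 37]);
translate([275, 342, 1140]) cube([351, 47, 37]);
translate([275, 342, 1436]) cube([351, 47, 37]);
translate([275, 342, 1732]) cube([351, 47, 37]);


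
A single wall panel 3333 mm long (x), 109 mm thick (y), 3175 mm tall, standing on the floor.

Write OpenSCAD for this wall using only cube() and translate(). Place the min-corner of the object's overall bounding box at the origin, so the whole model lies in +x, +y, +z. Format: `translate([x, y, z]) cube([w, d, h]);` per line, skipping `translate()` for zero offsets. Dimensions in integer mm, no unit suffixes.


cube([3333, 109, 3175]);


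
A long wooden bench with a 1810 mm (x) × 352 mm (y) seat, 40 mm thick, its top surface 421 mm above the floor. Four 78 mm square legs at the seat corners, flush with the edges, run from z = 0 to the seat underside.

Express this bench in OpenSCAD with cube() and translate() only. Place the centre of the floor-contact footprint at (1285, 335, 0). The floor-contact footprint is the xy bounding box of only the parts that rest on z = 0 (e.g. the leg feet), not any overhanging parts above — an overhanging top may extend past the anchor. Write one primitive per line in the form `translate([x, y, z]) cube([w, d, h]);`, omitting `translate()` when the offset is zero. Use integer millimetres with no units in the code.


// leg_h = 421 − 40 = 381
translate([380, 159, 381]) cube([1810, 352, 40]);
translate([380, 159, 0]) cube([78, 78, 381]);
translate([380, 433, 0]) cube([78, 78, 381]);
translate([2112, 159, 0]) cube([78, 78, 381]);
translate([2112, 433, 0]) cube([78, 78, 381]);


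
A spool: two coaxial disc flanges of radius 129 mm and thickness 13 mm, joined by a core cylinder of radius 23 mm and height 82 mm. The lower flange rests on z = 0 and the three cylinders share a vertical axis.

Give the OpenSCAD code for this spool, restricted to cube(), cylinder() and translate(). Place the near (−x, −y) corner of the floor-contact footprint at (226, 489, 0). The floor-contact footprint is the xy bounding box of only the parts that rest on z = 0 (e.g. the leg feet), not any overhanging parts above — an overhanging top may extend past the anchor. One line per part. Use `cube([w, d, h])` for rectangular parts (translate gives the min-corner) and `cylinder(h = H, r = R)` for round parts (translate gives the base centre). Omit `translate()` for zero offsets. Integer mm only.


translate([355, 618, 0]) cylinder(h = 13, r = 129);
translate([355, 618, 13]) cylinder(h = 82, r = 23);
translate([355, 618, 95]) cylinder(h = 13, r = 129);


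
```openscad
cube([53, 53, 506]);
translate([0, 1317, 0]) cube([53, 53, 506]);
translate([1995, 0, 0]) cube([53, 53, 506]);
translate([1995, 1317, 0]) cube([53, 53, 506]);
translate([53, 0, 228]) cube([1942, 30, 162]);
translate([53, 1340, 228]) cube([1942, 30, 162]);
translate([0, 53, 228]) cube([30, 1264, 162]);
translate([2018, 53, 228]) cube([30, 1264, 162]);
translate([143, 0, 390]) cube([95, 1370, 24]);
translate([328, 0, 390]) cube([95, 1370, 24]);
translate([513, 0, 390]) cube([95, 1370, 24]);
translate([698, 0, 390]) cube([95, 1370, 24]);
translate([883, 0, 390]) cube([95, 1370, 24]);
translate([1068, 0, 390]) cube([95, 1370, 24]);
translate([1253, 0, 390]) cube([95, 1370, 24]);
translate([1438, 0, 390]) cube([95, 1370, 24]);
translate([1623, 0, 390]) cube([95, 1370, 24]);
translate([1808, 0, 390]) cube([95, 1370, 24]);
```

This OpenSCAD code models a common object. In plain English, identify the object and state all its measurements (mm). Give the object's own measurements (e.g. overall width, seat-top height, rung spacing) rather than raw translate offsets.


A bed frame 2048 mm long (x) by 1370 mm wide (y). Four 53×53 mm corner posts, 506 mm tall, at the corners of the footprint. Four rails of 30 mm thickness and 162 mm height run between adjacent posts with their undersides at z = 228 mm, their outer faces flush with the outside of the frame (the two x-running rails run between the posts' inner faces; the two y-running rails run between the posts' inner faces). 10 slats, each 95 mm wide (x) and 24 mm thick, lie across the top of the two x-running rails, running the full 1370 mm width of the frame in y; along x they sit between the end posts with a 90 mm gap after the −x posts and between neighbouring slats, leaving 92 mm before the +x posts.


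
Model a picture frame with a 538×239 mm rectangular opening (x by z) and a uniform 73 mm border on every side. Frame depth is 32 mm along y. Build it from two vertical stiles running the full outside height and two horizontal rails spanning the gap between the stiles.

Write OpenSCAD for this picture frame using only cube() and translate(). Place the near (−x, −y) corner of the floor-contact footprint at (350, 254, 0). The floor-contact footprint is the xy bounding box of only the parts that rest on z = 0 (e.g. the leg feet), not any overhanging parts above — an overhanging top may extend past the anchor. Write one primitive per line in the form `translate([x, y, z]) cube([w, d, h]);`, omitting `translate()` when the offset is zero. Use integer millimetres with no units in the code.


translate([350, 254, 0]) cube([73, 32, 385]);
translate([961, 254, 0]) cube([73, 32, 385]);
translate([423, 254, 0]) cube([538, 32, 73]);
translate([423, 254, 312]) cube([538, 32, 73]);


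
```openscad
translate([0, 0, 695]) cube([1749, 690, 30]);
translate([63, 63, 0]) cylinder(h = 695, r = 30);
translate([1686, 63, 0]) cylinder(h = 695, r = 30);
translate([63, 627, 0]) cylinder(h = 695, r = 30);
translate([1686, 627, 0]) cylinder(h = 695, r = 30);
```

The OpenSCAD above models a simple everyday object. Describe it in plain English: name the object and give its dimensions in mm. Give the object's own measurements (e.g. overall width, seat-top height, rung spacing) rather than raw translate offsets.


A rectangular dining table. The top is 1749×690×30 mm with its upper surface at z = 725 mm. It stands on four round legs of 60 mm diameter, each leg's bounding box inset 33 mm from the nearest pair of top edges, running from the floor to the underside of the top.


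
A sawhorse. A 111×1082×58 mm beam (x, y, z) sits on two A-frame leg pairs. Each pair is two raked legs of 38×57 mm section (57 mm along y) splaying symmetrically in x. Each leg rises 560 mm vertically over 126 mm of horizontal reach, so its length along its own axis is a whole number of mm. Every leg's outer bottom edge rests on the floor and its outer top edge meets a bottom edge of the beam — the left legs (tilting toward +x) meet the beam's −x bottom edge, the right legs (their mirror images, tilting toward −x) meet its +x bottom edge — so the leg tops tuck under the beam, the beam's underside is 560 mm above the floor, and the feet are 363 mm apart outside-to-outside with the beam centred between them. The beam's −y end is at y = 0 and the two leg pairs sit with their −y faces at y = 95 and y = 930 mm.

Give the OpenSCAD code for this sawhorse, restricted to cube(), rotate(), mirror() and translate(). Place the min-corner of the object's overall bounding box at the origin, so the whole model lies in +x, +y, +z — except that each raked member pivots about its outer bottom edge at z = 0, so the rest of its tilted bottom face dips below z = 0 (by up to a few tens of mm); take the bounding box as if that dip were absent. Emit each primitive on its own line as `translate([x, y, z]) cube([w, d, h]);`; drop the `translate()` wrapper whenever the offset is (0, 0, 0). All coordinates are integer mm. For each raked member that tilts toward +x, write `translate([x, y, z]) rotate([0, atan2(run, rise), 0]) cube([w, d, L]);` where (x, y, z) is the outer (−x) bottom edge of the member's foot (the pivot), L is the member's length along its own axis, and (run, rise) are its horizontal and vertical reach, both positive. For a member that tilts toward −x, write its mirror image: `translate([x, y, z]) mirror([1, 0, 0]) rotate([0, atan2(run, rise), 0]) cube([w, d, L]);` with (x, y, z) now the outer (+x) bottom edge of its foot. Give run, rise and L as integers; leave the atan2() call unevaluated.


translate([126, 0, 560]) cube([111, 1082, 58]);
translate([0, 95, 0]) rotate([0, atan2(126, 560), 0]) cube([38, 57, 574]);
translate([363, 95, 0]) mirror([1, 0, 0]) rotate([0, atan2(126, 560), 0]) cube([38, 57, 574]);
translate([0, 930, 0]) rotate([0, atan2(126, 560), 0]) cube([38, 57, 574]);
translate([363, 930, 0]) mirror([1, 0, 0]) rotate([0, atan2(126, 560), 0]) cube([38, 57, 574]);


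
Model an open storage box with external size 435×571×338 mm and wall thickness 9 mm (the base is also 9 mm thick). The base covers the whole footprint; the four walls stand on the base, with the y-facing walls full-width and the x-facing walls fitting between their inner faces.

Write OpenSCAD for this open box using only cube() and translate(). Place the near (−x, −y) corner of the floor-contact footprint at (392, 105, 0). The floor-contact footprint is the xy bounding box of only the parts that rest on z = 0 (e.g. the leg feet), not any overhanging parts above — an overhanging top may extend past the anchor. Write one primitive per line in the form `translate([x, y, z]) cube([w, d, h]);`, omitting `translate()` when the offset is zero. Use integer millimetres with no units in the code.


translate([392, 105, 0]) cube([435, 571, 9]);
translate([392, 105, 9]) cube([435, 9, 329]);
translate([392, 667, 9]) cube([435, 9, 329]);
translate([392, 114, 9]) cube([9, 553, 329]);
translate([818, 114, 9]) cube([9, 553, 329]);


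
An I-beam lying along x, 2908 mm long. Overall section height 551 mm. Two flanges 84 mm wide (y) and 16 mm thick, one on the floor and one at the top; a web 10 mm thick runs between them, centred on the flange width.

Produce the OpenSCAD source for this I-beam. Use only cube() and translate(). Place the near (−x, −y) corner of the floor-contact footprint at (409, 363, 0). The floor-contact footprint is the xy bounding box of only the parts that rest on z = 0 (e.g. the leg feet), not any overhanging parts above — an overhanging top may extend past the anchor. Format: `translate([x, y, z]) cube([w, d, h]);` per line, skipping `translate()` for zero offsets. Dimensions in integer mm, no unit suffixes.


translate([409, 363, 0]) cube([2908, 84, 16]);
translate([409, 400, 16]) cube([2908, 10, 519]);
translate([409, 363, 535]) cube([2908, 84, 16]);


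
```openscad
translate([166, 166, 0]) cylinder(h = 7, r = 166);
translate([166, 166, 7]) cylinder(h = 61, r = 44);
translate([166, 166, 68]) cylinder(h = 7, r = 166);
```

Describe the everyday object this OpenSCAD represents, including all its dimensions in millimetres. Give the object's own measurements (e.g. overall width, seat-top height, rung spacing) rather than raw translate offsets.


A spool: two coaxial disc flanges of radius 166 mm and thickness 7 mm, joined by a core cylinder of radius 44 mm and height 61 mm. The lower flange rests on z = 0 and the three cylinders share a vertical axis.


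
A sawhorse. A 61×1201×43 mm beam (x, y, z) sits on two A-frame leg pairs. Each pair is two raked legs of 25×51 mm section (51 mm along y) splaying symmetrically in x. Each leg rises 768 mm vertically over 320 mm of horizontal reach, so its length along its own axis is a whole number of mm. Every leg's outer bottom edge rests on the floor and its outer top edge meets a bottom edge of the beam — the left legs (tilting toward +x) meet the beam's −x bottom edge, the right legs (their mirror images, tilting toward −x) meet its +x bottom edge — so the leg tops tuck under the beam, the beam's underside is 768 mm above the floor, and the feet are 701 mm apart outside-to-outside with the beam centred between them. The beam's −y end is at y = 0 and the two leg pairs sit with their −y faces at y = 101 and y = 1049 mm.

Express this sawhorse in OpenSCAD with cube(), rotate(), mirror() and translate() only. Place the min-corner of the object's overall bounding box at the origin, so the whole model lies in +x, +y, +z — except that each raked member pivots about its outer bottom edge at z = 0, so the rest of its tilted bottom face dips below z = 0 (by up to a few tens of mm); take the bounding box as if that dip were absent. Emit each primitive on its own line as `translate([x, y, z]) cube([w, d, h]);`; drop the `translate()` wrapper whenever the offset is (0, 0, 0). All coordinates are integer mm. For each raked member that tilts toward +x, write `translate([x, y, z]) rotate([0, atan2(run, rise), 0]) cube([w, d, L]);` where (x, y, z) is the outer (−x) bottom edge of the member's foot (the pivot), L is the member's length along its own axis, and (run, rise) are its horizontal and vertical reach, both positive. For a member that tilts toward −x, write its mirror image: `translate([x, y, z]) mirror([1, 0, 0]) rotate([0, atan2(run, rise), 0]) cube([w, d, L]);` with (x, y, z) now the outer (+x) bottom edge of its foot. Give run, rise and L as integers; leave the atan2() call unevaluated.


// leg length = √(320² + 768²) = 832
// right-leg outer foot x = 2·320 + 61 = 701
// beam min-corner = (320, 0, 768)
translate([320, 0, 768]) cube([61, 1201, 43]);
translate([0, 101, 0]) rotate([0, atan2(320, 768), 0]) cube([25, 51, 832]);
translate([701, 101, 0]) mirror([1, 0, 0]) rotate([0, atan2(320, 768), 0]) cube([25, 51, 832]);
translate([0, 1049, 0]) rotate([0, atan2(320, 768), 0]) cube([25, 51, 832]);
translate([701, 1049, 0]) mirror([1, 0, 0]) rotate([0, atan2(320, 768), 0]) cube([25, 51, 832]);


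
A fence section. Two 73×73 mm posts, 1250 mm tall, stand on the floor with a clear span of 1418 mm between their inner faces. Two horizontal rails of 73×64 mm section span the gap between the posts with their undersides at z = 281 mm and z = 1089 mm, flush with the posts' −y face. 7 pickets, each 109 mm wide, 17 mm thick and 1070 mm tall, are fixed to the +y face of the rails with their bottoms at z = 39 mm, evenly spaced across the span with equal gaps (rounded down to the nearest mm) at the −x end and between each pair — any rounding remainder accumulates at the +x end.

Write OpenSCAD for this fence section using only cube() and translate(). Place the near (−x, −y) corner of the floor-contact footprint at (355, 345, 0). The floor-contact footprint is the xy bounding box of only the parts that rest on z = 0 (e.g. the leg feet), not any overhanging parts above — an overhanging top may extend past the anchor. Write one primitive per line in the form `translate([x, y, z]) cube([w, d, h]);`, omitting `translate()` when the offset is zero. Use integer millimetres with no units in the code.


translate([355, 345, 0]) cube([73, 73, 1250]);
translate([1846, 345, 0]) cube([73, 73, 1250]);
translate([428, 345, 281]) cube([1418, 73, 64]);
translate([428, 345, 1089]) cube([1418, 73, 64]);
translate([509, 418, 39]) cube([109, 17, 1070]);
translate([699, 418, 39]) cube([109, 17, 1070]);
translate([889, 418, 39]) cube([109, 17, 1070]);
translate([1079, 418, 39]) cube([109, 17, 1070]);
translate([1269, 418, 39]) cube([109, 17, 1070]);
translate([1459, 418, 39]) cube([109, 17, 1070]);
translate([1649, 418, 39]) cube([109, 17, 1070]);


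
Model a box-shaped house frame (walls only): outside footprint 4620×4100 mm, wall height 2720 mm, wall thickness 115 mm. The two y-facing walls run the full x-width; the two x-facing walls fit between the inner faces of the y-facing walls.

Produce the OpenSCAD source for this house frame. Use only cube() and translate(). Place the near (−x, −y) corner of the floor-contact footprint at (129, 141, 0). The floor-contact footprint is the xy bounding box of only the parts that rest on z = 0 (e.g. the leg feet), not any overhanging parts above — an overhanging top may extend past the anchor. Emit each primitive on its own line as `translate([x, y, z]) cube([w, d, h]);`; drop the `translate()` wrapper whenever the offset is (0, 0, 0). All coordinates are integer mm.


translate([129, 141, 0]) cube([4620, 115, 2720]);
translate([129, 4126, 0]) cube([4620, 115, 2720]);
translate([129, 256, 0]) cube([115, 3870, 2720]);
translate([4634, 256, 0]) cube([115, 3870, 2720]);


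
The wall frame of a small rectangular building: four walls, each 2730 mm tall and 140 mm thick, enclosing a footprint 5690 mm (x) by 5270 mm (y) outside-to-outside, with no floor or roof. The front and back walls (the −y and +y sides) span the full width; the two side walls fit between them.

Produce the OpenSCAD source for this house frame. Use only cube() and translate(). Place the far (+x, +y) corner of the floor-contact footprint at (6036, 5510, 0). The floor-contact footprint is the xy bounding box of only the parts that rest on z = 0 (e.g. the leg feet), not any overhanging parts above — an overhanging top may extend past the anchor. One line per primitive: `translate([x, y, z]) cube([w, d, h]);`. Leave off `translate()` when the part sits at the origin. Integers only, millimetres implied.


translate([346, 240, 0]) cube([5690, 140, 2730]);
translate([346, 5370, 0]) cube([5690, 140, 2730]);
translate([346, 380, 0]) cube([140, 4990, 2730]);
translate([5896, 380, 0]) cube([140, 4990, 2730]);


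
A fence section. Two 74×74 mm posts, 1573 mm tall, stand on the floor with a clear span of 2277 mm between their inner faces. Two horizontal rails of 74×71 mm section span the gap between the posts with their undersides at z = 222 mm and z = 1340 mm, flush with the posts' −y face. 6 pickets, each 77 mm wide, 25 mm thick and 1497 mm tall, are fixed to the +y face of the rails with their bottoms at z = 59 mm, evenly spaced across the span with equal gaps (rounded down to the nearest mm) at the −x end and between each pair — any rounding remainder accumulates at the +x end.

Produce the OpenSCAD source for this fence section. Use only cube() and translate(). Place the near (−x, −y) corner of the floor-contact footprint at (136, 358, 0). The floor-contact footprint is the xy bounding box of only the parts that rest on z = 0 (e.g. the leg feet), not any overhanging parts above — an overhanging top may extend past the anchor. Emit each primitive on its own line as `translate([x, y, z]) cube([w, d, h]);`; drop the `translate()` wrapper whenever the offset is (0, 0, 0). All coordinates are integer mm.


translate([136, 358, 0]) cube([74, 74, 1573]);
translate([2487, 358, 0]) cube([74, 74, 1573]);
translate([210, 358, 222]) cube([2277, 74, 71]);
translate([210, 358, 1340]) cube([2277, 74, 71]);
translate([469, 432, 59]) cube([77, 25, 1497]);
translate([805, 432, 59]) cube([77, 25, 1497]);
translate([1141, 432, 59]) cube([77, 25, 1497]);
translate([1477, 432, 59]) cube([77, 25, 1497]);
translate([1813, 432, 59]) cube([77, 25, 1497]);
translate([2149, 432, 59]) cube([77, 25, 1497]);


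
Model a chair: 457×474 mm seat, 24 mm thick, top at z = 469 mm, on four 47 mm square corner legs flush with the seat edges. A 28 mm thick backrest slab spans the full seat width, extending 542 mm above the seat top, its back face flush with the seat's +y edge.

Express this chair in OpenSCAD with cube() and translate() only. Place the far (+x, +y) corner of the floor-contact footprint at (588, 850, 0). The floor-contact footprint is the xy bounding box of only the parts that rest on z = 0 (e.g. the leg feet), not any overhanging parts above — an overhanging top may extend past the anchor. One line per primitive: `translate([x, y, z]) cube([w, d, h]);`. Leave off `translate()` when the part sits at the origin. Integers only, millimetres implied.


translate([131, 376, 445]) cube([457, 474, 24]);
translate([131, 376, 0]) cube([47, 47, 445]);
translate([541, 376, 0]) cube([47, 47, 445]);
translate([131, 803, 0]) cube([47, 47, 445]);
translate([541, 803, 0]) cube([47, 47, 445]);
translate([131, 822, 469]) cube([457, 28, 542]);


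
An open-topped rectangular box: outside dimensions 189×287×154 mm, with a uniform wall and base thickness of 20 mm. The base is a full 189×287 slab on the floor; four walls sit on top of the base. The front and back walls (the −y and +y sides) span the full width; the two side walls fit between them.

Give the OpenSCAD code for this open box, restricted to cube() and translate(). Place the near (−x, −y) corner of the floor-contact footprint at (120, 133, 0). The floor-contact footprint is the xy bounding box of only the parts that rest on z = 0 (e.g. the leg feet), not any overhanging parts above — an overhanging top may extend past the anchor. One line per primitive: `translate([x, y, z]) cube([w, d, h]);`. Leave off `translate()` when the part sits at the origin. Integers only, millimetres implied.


translate([120, 133, 0]) cube([189, 287, 20]);
translate([120, 133, 20]) cube([189, 20, 134]);
translate([120, 400, 20]) cube([189, 20, 134]);
translate([120, 153, 20]) cube([20, 247, 134]);
translate([289, 153, 20]) cube([20, 247, 134]);


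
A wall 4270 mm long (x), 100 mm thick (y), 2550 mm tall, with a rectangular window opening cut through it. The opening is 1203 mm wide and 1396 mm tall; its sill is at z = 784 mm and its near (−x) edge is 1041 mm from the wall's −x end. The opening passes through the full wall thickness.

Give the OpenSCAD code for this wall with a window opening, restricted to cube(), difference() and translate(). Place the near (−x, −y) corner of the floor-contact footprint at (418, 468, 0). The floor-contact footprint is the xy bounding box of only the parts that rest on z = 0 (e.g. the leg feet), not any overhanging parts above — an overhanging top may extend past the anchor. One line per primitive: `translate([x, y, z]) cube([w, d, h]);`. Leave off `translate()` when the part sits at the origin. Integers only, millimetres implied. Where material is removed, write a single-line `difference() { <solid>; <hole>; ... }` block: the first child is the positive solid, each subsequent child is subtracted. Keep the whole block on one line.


difference() { translate([418, 468, 0]) cube([4270, 100, 2550]); translate([1459, 468, 784]) cube([1203, 100, 1396]); }


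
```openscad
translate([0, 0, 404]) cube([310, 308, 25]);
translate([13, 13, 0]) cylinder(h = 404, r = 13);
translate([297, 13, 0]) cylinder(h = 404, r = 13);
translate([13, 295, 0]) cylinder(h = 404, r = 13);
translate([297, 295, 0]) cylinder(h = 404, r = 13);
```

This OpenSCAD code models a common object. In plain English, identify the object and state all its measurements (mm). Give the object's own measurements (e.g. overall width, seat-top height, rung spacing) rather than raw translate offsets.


A simple wooden stool: a rectangular seat 310 mm (x) by 308 mm (y), 25 mm thick, top face at z = 429 mm, on four round legs, each 26 mm in diameter. The legs rest on z = 0, each leg's axis is inset half a diameter from the nearest pair of seat edges (so the leg's bounding box is flush with the corner).


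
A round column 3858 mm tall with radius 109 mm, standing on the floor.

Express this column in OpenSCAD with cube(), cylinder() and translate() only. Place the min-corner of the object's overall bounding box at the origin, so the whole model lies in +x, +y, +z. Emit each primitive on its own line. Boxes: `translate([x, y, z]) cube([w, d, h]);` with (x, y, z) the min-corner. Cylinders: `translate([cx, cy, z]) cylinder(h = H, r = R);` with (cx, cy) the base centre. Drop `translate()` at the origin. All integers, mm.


translate([109, 109, 0]) cylinder(h = 3858, r = 109);


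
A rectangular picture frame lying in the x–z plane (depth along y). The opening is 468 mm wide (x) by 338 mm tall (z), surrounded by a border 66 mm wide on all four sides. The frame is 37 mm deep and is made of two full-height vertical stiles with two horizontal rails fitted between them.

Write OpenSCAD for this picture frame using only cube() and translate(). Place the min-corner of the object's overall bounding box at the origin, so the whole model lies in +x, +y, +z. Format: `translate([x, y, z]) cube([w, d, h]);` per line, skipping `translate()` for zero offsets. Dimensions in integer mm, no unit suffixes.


cube([66, 37, 470]);
translate([534, 0, 0]) cube([66, 37, 470]);
translate([66, 0, 0]) cube([468, 37, 66]);
translate([66, 0, 404]) cube([468, 37, 66]);


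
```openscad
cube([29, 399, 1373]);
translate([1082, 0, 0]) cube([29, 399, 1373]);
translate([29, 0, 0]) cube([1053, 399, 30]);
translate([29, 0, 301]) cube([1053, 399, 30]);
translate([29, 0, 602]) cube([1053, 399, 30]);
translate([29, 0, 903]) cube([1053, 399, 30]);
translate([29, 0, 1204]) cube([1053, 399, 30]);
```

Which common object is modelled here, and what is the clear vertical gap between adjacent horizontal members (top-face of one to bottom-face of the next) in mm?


A bookshelf. The clear shelf gap is 271 mm.

Two tall side panels with 5 horizontal boards between them — a bookshelf. The first two shelf undersides are at z = 0 and z = 301; with shelf thickness 30, the clear gap is 301 − 0 − 30 = 271 mm.


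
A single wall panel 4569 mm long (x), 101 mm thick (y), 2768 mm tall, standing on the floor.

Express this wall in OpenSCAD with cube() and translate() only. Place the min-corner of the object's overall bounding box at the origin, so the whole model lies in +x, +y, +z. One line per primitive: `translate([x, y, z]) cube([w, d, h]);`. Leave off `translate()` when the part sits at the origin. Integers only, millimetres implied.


cube([4569, 101, 2768]);


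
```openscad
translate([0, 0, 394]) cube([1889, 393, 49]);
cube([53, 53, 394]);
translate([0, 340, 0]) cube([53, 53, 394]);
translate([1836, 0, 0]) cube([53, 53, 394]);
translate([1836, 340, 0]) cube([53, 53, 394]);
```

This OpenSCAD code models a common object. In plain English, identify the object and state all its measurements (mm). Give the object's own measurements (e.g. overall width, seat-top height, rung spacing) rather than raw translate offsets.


A long wooden bench with a 1889 mm (x) × 393 mm (y) seat, 49 mm thick, its top surface 443 mm above the floor. Four 53 mm square legs at the seat corners, flush with the edges, run from z = 0 to the seat underside.


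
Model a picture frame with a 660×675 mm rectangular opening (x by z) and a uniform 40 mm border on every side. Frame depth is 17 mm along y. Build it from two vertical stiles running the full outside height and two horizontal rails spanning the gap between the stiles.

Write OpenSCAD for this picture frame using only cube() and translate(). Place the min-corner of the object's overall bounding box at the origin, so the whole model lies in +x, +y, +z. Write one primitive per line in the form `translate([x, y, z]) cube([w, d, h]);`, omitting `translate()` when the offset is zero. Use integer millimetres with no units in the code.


cube([40, 17, 755]);
translate([700, 0, 0]) cube([40, 17, 755]);
translate([40, 0, 0]) cube([660, 17, 40]);
translate([40, 0, 715]) cube([660, 17, 40]);


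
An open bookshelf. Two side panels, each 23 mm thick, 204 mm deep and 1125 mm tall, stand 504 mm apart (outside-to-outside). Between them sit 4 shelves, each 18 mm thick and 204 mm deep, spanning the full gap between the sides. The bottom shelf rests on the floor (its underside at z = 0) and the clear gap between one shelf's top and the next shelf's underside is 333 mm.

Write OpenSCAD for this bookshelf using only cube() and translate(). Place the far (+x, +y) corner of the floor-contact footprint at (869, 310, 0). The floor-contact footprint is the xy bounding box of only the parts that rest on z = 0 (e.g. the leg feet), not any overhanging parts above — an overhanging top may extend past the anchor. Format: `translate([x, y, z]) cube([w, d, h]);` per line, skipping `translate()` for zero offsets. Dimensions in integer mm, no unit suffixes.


translate([365, 106, 0]) cube([23, 204, 1125]);
translate([846, 106, 0]) cube([23, 204, 1125]);
translate([388, 106, 0]) cube([458, 204, 18]);
translate([388, 106, 351]) cube([458, 204, 18]);
translate([388, 106, 702]) cube([458, 204, 18]);
translate([388, 106, 1053]) cube([458, 204, 18]);


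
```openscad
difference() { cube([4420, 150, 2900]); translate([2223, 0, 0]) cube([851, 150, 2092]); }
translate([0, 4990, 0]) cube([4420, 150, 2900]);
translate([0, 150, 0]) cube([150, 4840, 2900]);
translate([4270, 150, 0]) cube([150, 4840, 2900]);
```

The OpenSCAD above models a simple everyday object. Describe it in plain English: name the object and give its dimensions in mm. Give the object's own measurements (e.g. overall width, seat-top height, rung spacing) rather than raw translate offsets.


A single room: four walls, each 2900 mm tall and 150 mm thick, enclosing an outside footprint 4420×5140 mm (x × y), no floor or roof. The front and back walls (−y and +y sides) run the full x-width; the side walls fit between their inner faces. A door opening 851 mm wide and 2092 mm tall is cut through the front wall from the floor up, its −x edge 2223 mm from the wall's −x end.


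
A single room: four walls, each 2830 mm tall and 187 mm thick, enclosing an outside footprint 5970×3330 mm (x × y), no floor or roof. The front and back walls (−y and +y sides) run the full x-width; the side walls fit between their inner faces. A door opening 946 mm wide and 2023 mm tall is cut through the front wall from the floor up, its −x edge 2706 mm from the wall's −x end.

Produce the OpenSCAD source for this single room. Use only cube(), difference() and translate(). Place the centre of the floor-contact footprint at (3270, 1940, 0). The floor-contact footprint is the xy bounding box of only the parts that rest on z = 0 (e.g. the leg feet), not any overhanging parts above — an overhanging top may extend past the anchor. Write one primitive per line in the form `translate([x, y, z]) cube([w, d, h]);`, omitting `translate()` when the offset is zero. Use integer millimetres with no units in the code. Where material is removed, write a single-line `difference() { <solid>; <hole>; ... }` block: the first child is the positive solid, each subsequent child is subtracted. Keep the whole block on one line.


difference() { translate([285, 275, 0]) cube([5970, 187, 2830]); translate([2991, 275, 0]) cube([946, 187, 2023]); }
translate([285, 3418, 0]) cube([5970, 187, 2830]);
translate([285, 462, 0]) cube([187, 2956, 2830]);
translate([6068, 462, 0]) cube([187, 2956, 2830]);


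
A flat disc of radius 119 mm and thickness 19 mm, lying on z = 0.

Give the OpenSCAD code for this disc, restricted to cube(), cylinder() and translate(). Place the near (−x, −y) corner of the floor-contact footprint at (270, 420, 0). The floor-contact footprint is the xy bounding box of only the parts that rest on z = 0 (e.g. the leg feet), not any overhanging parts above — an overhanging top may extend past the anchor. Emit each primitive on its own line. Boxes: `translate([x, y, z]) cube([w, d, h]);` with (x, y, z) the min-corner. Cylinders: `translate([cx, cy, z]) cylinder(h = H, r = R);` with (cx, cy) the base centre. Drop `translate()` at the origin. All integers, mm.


translate([389, 539, 0]) cylinder(h = 19, r = 119);


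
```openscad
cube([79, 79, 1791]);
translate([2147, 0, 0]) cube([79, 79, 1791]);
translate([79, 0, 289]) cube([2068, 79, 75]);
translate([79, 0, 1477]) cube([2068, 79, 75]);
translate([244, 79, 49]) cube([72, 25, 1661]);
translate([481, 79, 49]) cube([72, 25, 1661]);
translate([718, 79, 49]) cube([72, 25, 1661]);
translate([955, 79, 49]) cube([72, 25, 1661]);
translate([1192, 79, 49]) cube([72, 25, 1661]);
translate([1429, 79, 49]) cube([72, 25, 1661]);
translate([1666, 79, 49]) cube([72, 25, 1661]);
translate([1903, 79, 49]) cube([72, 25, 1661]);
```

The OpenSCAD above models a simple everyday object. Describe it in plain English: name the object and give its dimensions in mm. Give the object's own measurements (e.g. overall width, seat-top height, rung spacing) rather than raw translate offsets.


A fence section. Two 79×79 mm posts, 1791 mm tall, stand on the floor with a clear span of 2068 mm between their inner faces. Two horizontal rails of 79×75 mm section span the gap between the posts with their undersides at z = 289 mm and z = 1477 mm, flush with the posts' −y face. 8 pickets, each 72 mm wide, 25 mm thick and 1661 mm tall, are fixed to the +y face of the rails with their bottoms at z = 49 mm, spaced across the span with a 165 mm gap after the −x post and between neighbouring pickets, with 172 mm left before the +x post.


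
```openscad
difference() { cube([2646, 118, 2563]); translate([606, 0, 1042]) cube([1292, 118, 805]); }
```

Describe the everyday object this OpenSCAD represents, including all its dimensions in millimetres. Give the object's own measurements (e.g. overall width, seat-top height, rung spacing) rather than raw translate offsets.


A wall 2646 mm long (x), 118 mm thick (y), 2563 mm tall, with a rectangular window opening cut through it. The opening is 1292 mm wide and 805 mm tall; its sill is at z = 1042 mm and its near (−x) edge is 606 mm from the wall's −x end. The opening passes through the full wall thickness.


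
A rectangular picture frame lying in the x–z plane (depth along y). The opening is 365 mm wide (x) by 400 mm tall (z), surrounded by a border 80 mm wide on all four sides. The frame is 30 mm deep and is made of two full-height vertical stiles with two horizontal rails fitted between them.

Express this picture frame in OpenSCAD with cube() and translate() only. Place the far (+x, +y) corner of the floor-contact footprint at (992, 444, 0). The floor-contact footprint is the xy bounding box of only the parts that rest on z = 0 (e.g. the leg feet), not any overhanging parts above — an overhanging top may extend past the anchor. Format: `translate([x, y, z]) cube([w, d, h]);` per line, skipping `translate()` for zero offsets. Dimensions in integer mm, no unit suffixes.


translate([467, 414, 0]) cube([80, 30, 560]);
translate([912, 414, 0]) cube([80, 30, 560]);
translate([547, 414, 0]) cube([365, 30, 80]);
translate([547, 414, 480]) cube([365, 30, 80]);


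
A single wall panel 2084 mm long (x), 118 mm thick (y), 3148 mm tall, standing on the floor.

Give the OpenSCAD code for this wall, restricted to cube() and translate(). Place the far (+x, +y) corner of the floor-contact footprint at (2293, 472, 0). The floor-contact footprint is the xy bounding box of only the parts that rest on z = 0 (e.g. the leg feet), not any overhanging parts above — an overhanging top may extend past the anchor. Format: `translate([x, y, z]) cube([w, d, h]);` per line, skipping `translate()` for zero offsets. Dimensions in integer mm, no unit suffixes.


translate([209, 354, 0]) cube([2084, 118, 3148]);


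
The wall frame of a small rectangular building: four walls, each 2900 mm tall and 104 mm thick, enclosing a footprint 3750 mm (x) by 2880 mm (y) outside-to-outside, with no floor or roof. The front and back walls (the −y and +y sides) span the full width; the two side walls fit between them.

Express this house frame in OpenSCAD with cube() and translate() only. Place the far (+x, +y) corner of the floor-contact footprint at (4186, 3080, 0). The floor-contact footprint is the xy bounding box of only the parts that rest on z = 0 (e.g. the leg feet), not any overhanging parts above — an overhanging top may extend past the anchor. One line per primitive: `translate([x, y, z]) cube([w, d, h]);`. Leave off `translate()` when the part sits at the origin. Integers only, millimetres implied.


translate([436, 200, 0]) cube([3750, 104, 2900]);
translate([436, 2976, 0]) cube([3750, 104, 2900]);
translate([436, 304, 0]) cube([104, 2672, 2900]);
translate([4082, 304, 0]) cube([104, 2672, 2900]);


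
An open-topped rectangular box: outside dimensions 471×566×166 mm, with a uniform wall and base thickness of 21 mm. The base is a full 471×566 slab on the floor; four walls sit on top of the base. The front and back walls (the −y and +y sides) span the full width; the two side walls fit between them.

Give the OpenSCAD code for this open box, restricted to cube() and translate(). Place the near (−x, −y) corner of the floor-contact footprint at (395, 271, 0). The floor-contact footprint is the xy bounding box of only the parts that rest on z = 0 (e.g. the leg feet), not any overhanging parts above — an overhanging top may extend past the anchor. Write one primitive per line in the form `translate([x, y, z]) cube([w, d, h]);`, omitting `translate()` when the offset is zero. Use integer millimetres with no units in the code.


translate([395, 271, 0]) cube([471, 566, 21]);
translate([395, 271, 21]) cube([471, 21, 145]);
translate([395, 816, 21]) cube([471, 21, 145]);
translate([395, 292, 21]) cube([21, 524, 145]);
translate([845, 292, 21]) cube([21, 524, 145]);


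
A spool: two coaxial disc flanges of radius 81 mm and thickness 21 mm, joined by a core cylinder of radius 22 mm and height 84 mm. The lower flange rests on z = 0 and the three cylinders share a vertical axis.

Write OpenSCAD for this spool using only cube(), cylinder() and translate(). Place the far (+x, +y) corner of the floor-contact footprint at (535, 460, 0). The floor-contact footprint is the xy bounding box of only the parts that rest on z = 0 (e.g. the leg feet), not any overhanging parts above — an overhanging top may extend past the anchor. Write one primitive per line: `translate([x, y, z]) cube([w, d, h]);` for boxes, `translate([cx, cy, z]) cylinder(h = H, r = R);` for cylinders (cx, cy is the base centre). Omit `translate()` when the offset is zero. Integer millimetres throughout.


translate([454, 379, 0]) cylinder(h = 21, r = 81);
translate([454, 379, 21]) cylinder(h = 84, r = 22);
translate([454, 379, 105]) cylinder(h = 21, r = 81);
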